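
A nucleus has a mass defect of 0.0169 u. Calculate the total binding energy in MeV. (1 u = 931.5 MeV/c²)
B.E. = Δm × 931.5 = 15.74 MeV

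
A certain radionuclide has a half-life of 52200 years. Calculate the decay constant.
λ = ln(2)/t½ = 1.328e-5 year⁻¹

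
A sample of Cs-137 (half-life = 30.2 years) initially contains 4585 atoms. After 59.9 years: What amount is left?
N = N₀(1/2)^(t/t½) = 1159 atoms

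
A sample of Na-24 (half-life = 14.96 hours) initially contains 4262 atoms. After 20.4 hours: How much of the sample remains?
N = N₀(1/2)^(t/t½) = 1656 atoms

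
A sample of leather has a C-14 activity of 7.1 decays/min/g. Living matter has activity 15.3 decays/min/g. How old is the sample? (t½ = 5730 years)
Age = t½ × log₂(A₀/A) = 6347 years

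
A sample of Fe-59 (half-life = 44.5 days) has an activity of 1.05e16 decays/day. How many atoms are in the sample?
N = A/λ = 6.741e17 atoms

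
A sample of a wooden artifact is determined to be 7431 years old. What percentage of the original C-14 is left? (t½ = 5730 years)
N/N₀ = (1/2)^(t/t½) = 0.407 = 40.7%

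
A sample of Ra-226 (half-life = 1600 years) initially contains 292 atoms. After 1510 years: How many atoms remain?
N = N₀(1/2)^(t/t½) = 151.8 atoms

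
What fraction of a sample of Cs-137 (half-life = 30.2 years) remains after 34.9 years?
N/N₀ = (1/2)^(t/t½) = 0.4489 = 44.9%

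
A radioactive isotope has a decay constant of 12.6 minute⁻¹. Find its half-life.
t½ = ln(2)/λ = 0.05501 minutes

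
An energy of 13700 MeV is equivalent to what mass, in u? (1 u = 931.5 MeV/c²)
m = E/c² = 14.71 u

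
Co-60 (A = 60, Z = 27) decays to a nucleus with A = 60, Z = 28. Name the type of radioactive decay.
ΔA = 0, ΔZ = +1 ⇒ beta-minus decay (β⁻)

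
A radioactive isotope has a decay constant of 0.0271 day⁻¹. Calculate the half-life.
t½ = ln(2)/λ = 25.58 days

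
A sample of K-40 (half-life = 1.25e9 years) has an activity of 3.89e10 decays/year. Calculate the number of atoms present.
N = A/λ = 7.015e19 atoms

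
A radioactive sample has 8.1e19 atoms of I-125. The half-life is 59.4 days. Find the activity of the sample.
A = λN = 9.452e17 decays/day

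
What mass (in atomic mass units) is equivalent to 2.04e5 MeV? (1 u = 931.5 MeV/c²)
m = E/c² = 219 u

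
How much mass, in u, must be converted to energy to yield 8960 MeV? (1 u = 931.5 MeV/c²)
m = E/c² = 9.619 u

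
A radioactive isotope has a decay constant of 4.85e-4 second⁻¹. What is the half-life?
t½ = ln(2)/λ = 1429 seconds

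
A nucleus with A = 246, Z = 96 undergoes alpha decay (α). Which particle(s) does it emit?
α particle = ⁴₂He (2 protons + 2 neutrons)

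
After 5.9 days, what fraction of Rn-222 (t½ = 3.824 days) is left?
N/N₀ = (1/2)^(t/t½) = 0.3432 = 34.3%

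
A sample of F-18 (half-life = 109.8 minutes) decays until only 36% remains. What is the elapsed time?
t = t½ × log₂(N₀/N) = 161.8 minutes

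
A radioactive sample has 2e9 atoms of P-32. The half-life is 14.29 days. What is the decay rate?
A = λN = 9.701e7 decays/day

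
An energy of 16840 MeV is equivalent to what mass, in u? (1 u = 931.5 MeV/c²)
m = E/c² = 18.08 u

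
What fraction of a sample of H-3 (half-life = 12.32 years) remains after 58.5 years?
N/N₀ = (1/2)^(t/t½) = 0.0372 = 3.72%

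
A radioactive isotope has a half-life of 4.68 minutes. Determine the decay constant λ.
λ = ln(2)/t½ = 0.1481 minute⁻¹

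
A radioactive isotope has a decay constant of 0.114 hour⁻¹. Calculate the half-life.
t½ = ln(2)/λ = 6.08 hours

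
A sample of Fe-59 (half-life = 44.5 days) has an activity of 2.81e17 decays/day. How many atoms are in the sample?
N = A/λ = 1.804e19 atoms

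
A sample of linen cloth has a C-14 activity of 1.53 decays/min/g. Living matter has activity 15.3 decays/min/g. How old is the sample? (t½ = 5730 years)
Age = t½ × log₂(A₀/A) = 19030 years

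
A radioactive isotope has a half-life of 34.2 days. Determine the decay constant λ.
λ = ln(2)/t½ = 0.02027 day⁻¹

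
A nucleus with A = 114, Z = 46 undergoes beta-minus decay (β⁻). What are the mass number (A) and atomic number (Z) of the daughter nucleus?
Daughter: A = 114, Z = 47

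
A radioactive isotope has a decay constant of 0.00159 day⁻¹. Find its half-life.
t½ = ln(2)/λ = 435.9 days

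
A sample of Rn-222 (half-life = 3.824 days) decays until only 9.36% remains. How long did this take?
t = t½ × log₂(N₀/N) = 13.07 days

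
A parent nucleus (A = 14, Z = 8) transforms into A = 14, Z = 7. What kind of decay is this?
ΔA = 0, ΔZ = -1 ⇒ beta-plus decay (β⁺) or electron capture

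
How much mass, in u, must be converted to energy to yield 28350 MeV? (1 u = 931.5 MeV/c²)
m = E/c² = 30.43 u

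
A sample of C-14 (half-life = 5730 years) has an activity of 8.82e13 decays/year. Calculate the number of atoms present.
N = A/λ = 7.291e17 atoms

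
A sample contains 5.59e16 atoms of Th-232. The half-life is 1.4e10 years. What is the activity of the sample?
A = λN = 2.768e6 decays/year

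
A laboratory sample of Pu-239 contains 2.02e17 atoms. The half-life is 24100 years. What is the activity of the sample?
A = λN = 5.81e12 decays/year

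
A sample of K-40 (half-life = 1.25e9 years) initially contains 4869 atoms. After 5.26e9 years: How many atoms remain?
N = N₀(1/2)^(t/t½) = 263.5 atoms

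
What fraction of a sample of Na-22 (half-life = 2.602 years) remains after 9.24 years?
N/N₀ = (1/2)^(t/t½) = 0.08531 = 8.53%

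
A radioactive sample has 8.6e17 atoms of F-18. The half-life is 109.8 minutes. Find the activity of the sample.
A = λN = 5.429e15 decays/minute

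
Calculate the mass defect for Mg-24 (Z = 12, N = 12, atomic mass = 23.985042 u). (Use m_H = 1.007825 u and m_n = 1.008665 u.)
Δm = Z·m_H + N·m_n − M = 0.2128 u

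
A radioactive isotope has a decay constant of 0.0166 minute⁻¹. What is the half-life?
t½ = ln(2)/λ = 41.76 minutes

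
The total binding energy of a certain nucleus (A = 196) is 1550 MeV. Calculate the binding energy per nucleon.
B.E./A = 1550/196 = 7.908 MeV/nucleon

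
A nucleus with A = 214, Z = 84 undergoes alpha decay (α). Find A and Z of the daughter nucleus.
Daughter: A = 210, Z = 82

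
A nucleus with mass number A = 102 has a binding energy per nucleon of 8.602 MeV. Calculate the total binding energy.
B.E. = 8.602 × 102 = 877.4 MeV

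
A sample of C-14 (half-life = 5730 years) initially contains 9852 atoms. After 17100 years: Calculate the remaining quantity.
N = N₀(1/2)^(t/t½) = 1245 atoms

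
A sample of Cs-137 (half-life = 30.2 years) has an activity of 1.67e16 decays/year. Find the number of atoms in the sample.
N = A/λ = 7.276e17 atoms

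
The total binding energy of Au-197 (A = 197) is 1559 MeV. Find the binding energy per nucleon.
B.E./A = 1559/197 = 7.914 MeV/nucleon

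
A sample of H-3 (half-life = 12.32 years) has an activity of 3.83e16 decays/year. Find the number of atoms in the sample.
N = A/λ = 6.807e17 atoms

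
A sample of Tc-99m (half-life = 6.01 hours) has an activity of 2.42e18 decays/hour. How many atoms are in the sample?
N = A/λ = 2.098e19 atoms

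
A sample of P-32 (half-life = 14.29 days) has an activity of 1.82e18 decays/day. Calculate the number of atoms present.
N = A/λ = 3.752e19 atoms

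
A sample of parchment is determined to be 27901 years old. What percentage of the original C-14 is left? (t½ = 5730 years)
N/N₀ = (1/2)^(t/t½) = 0.03421 = 3.42%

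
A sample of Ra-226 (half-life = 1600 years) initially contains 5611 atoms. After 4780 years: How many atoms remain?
N = N₀(1/2)^(t/t½) = 707.5 atoms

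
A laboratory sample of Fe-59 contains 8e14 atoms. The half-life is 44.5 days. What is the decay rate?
A = λN = 1.246e13 decays/day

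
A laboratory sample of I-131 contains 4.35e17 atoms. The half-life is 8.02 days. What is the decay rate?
A = λN = 3.76e16 decays/day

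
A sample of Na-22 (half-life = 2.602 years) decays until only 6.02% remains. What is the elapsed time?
t = t½ × log₂(N₀/N) = 10.55 years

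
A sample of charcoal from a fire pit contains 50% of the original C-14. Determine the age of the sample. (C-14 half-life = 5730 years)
Age = t½ × log₂(1/ratio) = 5730 years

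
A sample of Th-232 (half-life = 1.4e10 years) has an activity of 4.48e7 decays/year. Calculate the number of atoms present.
N = A/λ = 9.049e17 atoms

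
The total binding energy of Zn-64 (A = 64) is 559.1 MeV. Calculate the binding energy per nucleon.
B.E./A = 559.1/64 = 8.736 MeV/nucleon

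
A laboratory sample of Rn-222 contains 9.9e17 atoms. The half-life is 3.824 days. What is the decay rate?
A = λN = 1.794e17 decays/day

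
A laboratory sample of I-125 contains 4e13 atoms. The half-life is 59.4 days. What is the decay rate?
A = λN = 4.668e11 decays/day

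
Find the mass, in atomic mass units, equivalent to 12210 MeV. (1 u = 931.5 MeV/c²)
m = E/c² = 13.11 u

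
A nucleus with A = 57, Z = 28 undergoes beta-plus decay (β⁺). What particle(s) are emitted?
β⁺: positron (e⁺) + neutrino (νₑ)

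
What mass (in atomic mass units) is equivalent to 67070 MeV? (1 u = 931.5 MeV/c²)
m = E/c² = 72 u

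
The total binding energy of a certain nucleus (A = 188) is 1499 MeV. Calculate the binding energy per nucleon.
B.E./A = 1499/188 = 7.973 MeV/nucleon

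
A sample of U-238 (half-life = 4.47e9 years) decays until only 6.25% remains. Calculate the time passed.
t = t½ × log₂(N₀/N) = 1.788e10 years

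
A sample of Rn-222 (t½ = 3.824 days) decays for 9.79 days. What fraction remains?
N/N₀ = (1/2)^(t/t½) = 0.1696 = 17%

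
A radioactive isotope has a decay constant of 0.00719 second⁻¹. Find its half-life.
t½ = ln(2)/λ = 96.4 seconds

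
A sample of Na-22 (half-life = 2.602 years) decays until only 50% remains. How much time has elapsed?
t = t½ × log₂(N₀/N) = 2.602 years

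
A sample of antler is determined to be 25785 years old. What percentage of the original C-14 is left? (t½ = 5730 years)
N/N₀ = (1/2)^(t/t½) = 0.04419 = 4.42%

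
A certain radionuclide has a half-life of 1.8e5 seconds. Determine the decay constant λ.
λ = ln(2)/t½ = 3.851e-6 second⁻¹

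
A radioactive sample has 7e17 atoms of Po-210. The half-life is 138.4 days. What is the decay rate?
A = λN = 3.506e15 decays/day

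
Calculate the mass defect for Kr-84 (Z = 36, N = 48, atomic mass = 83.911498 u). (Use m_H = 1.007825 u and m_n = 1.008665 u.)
Δm = Z·m_H + N·m_n − M = 0.7861 u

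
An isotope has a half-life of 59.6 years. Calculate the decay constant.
λ = ln(2)/t½ = 0.01163 year⁻¹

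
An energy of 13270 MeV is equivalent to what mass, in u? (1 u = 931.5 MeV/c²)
m = E/c² = 14.25 u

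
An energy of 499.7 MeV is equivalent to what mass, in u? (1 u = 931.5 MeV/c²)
m = E/c² = 0.5364 u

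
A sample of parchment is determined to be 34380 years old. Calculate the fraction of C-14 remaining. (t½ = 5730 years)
N/N₀ = (1/2)^(t/t½) = 0.01562 = 1.56%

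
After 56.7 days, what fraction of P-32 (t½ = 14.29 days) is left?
N/N₀ = (1/2)^(t/t½) = 0.06391 = 6.39%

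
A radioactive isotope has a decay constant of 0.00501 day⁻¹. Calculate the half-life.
t½ = ln(2)/λ = 138.4 days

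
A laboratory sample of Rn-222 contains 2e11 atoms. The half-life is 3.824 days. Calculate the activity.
A = λN = 3.625e10 decays/day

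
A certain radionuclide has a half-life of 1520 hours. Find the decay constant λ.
λ = ln(2)/t½ = 4.56e-4 hour⁻¹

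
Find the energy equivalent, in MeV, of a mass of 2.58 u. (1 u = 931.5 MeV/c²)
E = mc² = 2403 MeV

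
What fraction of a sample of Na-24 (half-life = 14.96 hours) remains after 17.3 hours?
N/N₀ = (1/2)^(t/t½) = 0.4486 = 44.9%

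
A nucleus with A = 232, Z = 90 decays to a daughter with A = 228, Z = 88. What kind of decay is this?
ΔA = -4, ΔZ = -2 ⇒ alpha decay (α)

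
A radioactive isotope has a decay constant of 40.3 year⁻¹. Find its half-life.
t½ = ln(2)/λ = 0.0172 years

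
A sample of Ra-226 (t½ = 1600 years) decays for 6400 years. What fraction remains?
N/N₀ = (1/2)^(t/t½) = 0.0625 = 6.25%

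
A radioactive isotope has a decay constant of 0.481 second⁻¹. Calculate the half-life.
t½ = ln(2)/λ = 1.441 seconds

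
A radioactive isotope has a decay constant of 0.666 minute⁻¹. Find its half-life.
t½ = ln(2)/λ = 1.041 minutes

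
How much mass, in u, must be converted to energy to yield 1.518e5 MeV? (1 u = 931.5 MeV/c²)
m = E/c² = 163 u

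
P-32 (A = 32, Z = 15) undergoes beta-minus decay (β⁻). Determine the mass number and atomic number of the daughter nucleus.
Daughter: A = 32, Z = 16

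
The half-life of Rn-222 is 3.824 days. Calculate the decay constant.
λ = ln(2)/t½ = 0.1813 day⁻¹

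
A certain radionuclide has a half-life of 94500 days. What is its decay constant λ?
λ = ln(2)/t½ = 7.335e-6 day⁻¹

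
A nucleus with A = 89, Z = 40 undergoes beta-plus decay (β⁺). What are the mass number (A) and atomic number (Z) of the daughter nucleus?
Daughter: A = 89, Z = 39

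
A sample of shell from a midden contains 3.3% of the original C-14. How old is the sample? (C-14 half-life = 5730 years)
Age = t½ × log₂(1/ratio) = 28200 years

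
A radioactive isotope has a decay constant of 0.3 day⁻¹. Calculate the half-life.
t½ = ln(2)/λ = 2.31 days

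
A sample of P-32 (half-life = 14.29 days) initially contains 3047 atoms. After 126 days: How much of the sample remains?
N = N₀(1/2)^(t/t½) = 6.754 atoms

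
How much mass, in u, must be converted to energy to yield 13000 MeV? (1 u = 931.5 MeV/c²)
m = E/c² = 13.96 u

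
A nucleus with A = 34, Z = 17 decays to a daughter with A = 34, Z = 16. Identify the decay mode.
ΔA = 0, ΔZ = -1 ⇒ beta-plus decay (β⁺) or electron capture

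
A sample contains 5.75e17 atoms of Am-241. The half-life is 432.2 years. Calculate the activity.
A = λN = 9.222e14 decays/year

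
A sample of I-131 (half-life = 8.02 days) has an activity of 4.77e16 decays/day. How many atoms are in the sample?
N = A/λ = 5.519e17 atoms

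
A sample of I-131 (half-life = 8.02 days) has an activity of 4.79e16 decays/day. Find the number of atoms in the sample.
N = A/λ = 5.542e17 atoms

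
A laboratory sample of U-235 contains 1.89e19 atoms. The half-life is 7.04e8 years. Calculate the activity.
A = λN = 1.861e10 decays/year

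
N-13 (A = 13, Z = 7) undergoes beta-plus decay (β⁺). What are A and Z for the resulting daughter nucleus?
Daughter: A = 13, Z = 6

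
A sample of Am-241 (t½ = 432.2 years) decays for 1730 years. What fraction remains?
N/N₀ = (1/2)^(t/t½) = 0.06238 = 6.24%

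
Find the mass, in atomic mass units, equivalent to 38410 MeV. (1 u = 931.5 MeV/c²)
m = E/c² = 41.23 u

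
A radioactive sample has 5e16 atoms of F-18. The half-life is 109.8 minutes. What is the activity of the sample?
A = λN = 3.156e14 decays/minute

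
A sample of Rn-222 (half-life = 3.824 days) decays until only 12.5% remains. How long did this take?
t = t½ × log₂(N₀/N) = 11.47 days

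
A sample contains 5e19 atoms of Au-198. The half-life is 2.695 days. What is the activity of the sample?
A = λN = 1.286e19 decays/day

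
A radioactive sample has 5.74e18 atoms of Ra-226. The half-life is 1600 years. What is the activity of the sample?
A = λN = 2.487e15 decays/year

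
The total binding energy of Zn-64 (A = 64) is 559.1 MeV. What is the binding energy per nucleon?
B.E./A = 559.1/64 = 8.736 MeV/nucleon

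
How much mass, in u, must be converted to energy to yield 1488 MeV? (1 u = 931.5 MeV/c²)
m = E/c² = 1.597 u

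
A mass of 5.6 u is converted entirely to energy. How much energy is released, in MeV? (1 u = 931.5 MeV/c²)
E = mc² = 5216 MeV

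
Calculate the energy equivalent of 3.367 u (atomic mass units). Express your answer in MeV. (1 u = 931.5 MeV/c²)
E = mc² = 3136 MeV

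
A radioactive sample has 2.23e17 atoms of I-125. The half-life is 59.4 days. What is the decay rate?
A = λN = 2.602e15 decays/day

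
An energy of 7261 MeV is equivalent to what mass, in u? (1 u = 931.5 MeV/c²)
m = E/c² = 7.795 u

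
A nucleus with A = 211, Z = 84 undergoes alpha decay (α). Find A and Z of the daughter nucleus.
Daughter: A = 207, Z = 82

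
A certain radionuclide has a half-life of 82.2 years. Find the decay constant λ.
λ = ln(2)/t½ = 0.008432 year⁻¹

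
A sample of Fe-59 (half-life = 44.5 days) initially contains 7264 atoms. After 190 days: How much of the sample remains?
N = N₀(1/2)^(t/t½) = 376.6 atoms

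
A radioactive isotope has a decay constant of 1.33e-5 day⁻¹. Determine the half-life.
t½ = ln(2)/λ = 52120 days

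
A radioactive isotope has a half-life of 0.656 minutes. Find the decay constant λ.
λ = ln(2)/t½ = 1.057 minute⁻¹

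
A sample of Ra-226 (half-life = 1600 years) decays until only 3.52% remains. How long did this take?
t = t½ × log₂(N₀/N) = 7725 years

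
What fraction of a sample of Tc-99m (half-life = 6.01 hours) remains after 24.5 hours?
N/N₀ = (1/2)^(t/t½) = 0.05927 = 5.93%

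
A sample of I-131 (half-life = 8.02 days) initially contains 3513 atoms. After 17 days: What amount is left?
N = N₀(1/2)^(t/t½) = 808.3 atoms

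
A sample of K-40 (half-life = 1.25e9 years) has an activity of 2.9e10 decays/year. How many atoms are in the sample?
N = A/λ = 5.23e19 atoms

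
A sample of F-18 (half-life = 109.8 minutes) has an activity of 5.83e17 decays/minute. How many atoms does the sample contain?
N = A/λ = 9.235e19 atoms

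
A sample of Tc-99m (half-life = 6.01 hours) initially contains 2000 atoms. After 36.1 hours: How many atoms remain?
N = N₀(1/2)^(t/t½) = 31.11 atoms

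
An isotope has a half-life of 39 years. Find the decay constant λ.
λ = ln(2)/t½ = 0.01777 year⁻¹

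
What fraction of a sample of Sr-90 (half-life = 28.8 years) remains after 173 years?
N/N₀ = (1/2)^(t/t½) = 0.01555 = 1.55%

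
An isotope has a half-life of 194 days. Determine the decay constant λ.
λ = ln(2)/t½ = 0.003573 day⁻¹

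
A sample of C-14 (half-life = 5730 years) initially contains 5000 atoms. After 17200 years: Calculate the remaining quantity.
N = N₀(1/2)^(t/t½) = 624.2 atoms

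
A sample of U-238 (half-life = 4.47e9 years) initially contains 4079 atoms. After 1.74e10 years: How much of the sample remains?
N = N₀(1/2)^(t/t½) = 274.6 atoms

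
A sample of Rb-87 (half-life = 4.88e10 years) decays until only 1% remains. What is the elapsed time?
t = t½ × log₂(N₀/N) = 3.242e11 years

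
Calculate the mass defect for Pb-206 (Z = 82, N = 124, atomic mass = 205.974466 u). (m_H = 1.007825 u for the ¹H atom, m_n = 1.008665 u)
Δm = Z·m_H + N·m_n − M = 1.742 u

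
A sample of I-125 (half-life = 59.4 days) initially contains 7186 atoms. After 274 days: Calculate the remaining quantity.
N = N₀(1/2)^(t/t½) = 293.7 atoms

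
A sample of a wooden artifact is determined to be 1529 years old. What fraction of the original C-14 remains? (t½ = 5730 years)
N/N₀ = (1/2)^(t/t½) = 0.8311 = 83.1%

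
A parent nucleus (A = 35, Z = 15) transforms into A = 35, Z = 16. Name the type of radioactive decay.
ΔA = 0, ΔZ = +1 ⇒ beta-minus decay (β⁻)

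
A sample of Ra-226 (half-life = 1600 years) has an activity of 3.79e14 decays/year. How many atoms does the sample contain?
N = A/λ = 8.749e17 atoms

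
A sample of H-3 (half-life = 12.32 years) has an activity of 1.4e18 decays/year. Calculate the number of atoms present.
N = A/λ = 2.488e19 atoms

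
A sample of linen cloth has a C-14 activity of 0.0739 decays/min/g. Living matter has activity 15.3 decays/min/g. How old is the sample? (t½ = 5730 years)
Age = t½ × log₂(A₀/A) = 44090 years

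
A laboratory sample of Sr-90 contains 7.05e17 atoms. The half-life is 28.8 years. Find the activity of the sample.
A = λN = 1.697e16 decays/year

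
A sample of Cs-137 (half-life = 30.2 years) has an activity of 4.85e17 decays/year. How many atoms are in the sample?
N = A/λ = 2.113e19 atoms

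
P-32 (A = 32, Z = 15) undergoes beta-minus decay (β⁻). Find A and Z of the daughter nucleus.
Daughter: A = 32, Z = 16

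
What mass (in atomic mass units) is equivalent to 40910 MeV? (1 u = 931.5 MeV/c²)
m = E/c² = 43.92 u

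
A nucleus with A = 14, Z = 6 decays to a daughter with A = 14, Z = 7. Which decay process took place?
ΔA = 0, ΔZ = +1 ⇒ beta-minus decay (β⁻)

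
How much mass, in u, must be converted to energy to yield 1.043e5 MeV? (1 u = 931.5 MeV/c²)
m = E/c² = 112 u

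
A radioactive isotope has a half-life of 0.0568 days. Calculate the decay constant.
λ = ln(2)/t½ = 12.2 day⁻¹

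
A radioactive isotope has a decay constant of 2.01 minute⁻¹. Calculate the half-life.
t½ = ln(2)/λ = 0.3448 minutes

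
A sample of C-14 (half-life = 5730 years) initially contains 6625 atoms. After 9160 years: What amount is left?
N = N₀(1/2)^(t/t½) = 2188 atoms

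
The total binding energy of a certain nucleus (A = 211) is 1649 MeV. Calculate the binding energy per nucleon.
B.E./A = 1649/211 = 7.815 MeV/nucleon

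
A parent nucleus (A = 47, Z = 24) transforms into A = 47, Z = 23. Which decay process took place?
ΔA = 0, ΔZ = -1 ⇒ beta-plus decay (β⁺) or electron capture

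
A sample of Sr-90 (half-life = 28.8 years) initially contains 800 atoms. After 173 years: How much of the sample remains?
N = N₀(1/2)^(t/t½) = 12.44 atoms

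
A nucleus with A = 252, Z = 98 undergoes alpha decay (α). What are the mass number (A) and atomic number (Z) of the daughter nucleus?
Daughter: A = 248, Z = 96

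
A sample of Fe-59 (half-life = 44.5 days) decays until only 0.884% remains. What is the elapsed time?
t = t½ × log₂(N₀/N) = 303.6 days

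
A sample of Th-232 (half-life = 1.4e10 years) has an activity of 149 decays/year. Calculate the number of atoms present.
N = A/λ = 3.009e12 atoms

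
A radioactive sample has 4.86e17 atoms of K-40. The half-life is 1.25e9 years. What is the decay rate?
A = λN = 2.695e8 decays/year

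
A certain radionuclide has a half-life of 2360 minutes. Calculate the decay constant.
λ = ln(2)/t½ = 2.937e-4 minute⁻¹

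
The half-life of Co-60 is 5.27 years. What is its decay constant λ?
λ = ln(2)/t½ = 0.1315 year⁻¹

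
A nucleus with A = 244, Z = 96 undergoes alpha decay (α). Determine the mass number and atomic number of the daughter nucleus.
Daughter: A = 240, Z = 94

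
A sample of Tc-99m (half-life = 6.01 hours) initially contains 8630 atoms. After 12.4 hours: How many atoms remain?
N = N₀(1/2)^(t/t½) = 2065 atoms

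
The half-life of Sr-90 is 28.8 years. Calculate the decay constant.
λ = ln(2)/t½ = 0.02407 year⁻¹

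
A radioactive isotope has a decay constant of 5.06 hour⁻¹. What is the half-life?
t½ = ln(2)/λ = 0.137 hours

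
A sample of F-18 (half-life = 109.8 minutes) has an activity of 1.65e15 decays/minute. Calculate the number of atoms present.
N = A/λ = 2.614e17 atoms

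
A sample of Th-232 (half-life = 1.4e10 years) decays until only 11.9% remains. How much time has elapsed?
t = t½ × log₂(N₀/N) = 4.299e10 years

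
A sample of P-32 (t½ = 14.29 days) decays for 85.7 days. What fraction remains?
N/N₀ = (1/2)^(t/t½) = 0.01566 = 1.57%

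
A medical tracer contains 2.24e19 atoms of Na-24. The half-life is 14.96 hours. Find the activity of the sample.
A = λN = 1.038e18 decays/hour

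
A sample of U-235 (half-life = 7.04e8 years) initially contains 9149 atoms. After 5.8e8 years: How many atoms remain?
N = N₀(1/2)^(t/t½) = 5169 atoms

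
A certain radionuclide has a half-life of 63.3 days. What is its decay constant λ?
λ = ln(2)/t½ = 0.01095 day⁻¹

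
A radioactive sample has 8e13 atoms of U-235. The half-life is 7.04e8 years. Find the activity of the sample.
A = λN = 78770 decays/year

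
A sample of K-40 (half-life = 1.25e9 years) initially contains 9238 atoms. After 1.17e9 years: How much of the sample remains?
N = N₀(1/2)^(t/t½) = 4829 atoms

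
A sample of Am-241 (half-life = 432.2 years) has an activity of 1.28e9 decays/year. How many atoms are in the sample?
N = A/λ = 7.981e11 atoms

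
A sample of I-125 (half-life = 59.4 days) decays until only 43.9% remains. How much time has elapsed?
t = t½ × log₂(N₀/N) = 70.55 days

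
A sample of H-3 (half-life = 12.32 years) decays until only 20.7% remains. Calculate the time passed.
t = t½ × log₂(N₀/N) = 27.99 years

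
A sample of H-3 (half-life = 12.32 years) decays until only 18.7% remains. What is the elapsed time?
t = t½ × log₂(N₀/N) = 29.8 years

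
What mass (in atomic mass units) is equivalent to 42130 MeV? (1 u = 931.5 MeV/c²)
m = E/c² = 45.23 u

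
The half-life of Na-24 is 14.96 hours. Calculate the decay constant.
λ = ln(2)/t½ = 0.04633 hour⁻¹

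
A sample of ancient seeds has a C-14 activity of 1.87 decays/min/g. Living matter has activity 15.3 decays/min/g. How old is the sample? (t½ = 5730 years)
Age = t½ × log₂(A₀/A) = 17380 years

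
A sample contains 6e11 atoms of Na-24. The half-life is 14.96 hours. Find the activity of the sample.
A = λN = 2.78e10 decays/hour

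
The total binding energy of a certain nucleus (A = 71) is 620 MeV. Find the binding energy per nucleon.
B.E./A = 620/71 = 8.732 MeV/nucleon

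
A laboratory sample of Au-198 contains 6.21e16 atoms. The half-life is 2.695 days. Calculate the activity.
A = λN = 1.597e16 decays/day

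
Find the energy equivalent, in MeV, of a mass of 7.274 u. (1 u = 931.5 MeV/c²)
E = mc² = 6776 MeV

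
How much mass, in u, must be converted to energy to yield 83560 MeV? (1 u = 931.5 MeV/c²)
m = E/c² = 89.7 u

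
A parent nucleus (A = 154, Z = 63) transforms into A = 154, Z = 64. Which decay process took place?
ΔA = 0, ΔZ = +1 ⇒ beta-minus decay (β⁻)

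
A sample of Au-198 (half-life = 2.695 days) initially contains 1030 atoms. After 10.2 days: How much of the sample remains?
N = N₀(1/2)^(t/t½) = 74.73 atoms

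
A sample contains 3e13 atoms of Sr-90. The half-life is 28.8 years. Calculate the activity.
A = λN = 7.22e11 decays/year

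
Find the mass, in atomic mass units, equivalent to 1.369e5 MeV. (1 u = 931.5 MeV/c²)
m = E/c² = 147 u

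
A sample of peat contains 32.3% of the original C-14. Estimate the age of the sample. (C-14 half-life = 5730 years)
Age = t½ × log₂(1/ratio) = 9342 years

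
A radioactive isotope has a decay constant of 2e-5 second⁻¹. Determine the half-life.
t½ = ln(2)/λ = 34660 seconds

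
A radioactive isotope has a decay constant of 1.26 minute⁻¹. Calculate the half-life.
t½ = ln(2)/λ = 0.5501 minutes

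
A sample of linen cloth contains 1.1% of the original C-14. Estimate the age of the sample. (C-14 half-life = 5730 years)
Age = t½ × log₂(1/ratio) = 37280 years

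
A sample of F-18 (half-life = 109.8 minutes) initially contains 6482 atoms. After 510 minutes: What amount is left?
N = N₀(1/2)^(t/t½) = 259.1 atoms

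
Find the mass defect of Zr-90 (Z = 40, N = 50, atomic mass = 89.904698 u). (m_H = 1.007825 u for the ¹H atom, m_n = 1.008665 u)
Δm = Z·m_H + N·m_n − M = 0.8416 u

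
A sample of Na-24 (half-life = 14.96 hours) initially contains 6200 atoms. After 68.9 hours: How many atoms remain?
N = N₀(1/2)^(t/t½) = 254.7 atoms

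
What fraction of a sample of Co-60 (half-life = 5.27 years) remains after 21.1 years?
N/N₀ = (1/2)^(t/t½) = 0.06234 = 6.23%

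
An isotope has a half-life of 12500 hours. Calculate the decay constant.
λ = ln(2)/t½ = 5.545e-5 hour⁻¹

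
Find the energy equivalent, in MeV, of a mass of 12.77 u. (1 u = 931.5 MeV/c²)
E = mc² = 11900 MeV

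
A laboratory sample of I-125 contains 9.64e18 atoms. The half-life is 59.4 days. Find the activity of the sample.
A = λN = 1.125e17 decays/day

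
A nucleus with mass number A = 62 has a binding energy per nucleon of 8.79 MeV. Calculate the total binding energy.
B.E. = 8.79 × 62 = 545 MeV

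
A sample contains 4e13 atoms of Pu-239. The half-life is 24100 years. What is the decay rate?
A = λN = 1.15e9 decays/year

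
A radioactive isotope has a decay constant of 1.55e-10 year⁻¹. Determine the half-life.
t½ = ln(2)/λ = 4.472e9 years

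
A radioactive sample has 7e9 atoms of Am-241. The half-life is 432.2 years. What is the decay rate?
A = λN = 1.123e7 decays/year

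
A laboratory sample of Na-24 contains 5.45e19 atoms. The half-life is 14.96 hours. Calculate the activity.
A = λN = 2.525e18 decays/hour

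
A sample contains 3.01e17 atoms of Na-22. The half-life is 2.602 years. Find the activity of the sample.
A = λN = 8.018e16 decays/year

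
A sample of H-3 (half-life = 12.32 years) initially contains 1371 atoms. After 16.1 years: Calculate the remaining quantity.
N = N₀(1/2)^(t/t½) = 554.2 atoms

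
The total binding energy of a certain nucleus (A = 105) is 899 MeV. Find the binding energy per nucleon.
B.E./A = 899/105 = 8.562 MeV/nucleon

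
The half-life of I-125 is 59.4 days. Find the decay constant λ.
λ = ln(2)/t½ = 0.01167 day⁻¹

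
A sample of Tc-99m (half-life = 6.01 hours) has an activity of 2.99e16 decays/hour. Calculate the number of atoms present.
N = A/λ = 2.593e17 atoms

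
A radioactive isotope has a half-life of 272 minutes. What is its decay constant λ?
λ = ln(2)/t½ = 0.002548 minute⁻¹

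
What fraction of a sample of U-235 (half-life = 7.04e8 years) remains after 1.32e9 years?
N/N₀ = (1/2)^(t/t½) = 0.2726 = 27.3%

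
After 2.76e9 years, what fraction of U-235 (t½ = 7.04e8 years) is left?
N/N₀ = (1/2)^(t/t½) = 0.06604 = 6.6%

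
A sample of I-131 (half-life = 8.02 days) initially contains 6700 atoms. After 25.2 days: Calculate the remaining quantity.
N = N₀(1/2)^(t/t½) = 758.9 atoms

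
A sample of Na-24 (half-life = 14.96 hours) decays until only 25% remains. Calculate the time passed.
t = t½ × log₂(N₀/N) = 29.92 hours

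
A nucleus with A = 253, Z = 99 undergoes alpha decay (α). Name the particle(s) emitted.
α particle = ⁴₂He (2 protons + 2 neutrons)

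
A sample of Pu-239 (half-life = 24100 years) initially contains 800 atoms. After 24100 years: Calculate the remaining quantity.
N = N₀(1/2)^(t/t½) = 400 atoms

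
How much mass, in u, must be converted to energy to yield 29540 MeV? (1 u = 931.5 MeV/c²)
m = E/c² = 31.71 u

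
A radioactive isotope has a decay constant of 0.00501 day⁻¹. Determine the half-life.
t½ = ln(2)/λ = 138.4 days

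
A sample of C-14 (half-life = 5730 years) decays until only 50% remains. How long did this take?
t = t½ × log₂(N₀/N) = 5730 years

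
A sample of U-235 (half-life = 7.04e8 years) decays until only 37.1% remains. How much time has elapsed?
t = t½ × log₂(N₀/N) = 1.007e9 years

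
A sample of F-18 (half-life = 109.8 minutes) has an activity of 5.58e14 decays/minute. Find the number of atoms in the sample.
N = A/λ = 8.839e16 atoms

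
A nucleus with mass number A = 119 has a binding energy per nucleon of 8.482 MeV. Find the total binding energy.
B.E. = 8.482 × 119 = 1009 MeV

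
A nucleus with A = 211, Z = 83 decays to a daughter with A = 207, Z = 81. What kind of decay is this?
ΔA = -4, ΔZ = -2 ⇒ alpha decay (α)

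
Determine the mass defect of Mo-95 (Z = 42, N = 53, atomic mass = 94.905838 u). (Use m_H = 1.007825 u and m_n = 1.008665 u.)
Δm = Z·m_H + N·m_n − M = 0.8821 u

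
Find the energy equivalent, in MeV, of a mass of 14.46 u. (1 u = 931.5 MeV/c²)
E = mc² = 13470 MeV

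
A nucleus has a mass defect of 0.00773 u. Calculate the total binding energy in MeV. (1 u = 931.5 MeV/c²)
B.E. = Δm × 931.5 = 7.2 MeV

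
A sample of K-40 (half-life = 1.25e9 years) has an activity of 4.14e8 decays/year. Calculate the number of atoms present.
N = A/λ = 7.466e17 atoms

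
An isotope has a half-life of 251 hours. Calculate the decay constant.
λ = ln(2)/t½ = 0.002762 hour⁻¹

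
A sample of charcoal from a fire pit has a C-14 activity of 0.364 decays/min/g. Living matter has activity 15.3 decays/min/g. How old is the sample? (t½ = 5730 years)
Age = t½ × log₂(A₀/A) = 30900 years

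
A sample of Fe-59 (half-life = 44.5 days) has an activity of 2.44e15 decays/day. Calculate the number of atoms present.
N = A/λ = 1.566e17 atoms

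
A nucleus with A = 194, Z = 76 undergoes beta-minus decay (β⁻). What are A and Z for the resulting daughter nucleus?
Daughter: A = 194, Z = 77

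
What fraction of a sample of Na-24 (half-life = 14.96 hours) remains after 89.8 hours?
N/N₀ = (1/2)^(t/t½) = 0.0156 = 1.56%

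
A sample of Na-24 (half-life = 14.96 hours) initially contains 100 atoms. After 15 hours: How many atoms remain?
N = N₀(1/2)^(t/t½) = 49.91 atoms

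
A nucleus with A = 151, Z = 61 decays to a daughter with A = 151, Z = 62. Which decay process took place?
ΔA = 0, ΔZ = +1 ⇒ beta-minus decay (β⁻)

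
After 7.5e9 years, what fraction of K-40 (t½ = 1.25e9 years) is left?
N/N₀ = (1/2)^(t/t½) = 0.01562 = 1.56%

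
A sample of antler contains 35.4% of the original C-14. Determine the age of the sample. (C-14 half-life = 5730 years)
Age = t½ × log₂(1/ratio) = 8585 years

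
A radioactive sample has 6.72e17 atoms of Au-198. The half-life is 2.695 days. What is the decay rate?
A = λN = 1.728e17 decays/day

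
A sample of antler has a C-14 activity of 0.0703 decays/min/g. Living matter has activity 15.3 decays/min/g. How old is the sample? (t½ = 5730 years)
Age = t½ × log₂(A₀/A) = 44500 years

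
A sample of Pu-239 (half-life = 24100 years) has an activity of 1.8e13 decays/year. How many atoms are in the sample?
N = A/λ = 6.258e17 atoms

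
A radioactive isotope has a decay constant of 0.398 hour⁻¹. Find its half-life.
t½ = ln(2)/λ = 1.742 hours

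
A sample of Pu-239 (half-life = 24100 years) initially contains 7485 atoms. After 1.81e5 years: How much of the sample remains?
N = N₀(1/2)^(t/t½) = 41.05 atoms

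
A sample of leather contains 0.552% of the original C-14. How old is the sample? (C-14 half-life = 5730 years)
Age = t½ × log₂(1/ratio) = 42980 years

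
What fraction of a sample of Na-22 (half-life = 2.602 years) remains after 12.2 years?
N/N₀ = (1/2)^(t/t½) = 0.03878 = 3.88%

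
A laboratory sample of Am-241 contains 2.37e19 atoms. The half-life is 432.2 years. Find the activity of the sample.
A = λN = 3.801e16 decays/year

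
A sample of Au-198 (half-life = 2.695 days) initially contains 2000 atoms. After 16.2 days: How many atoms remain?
N = N₀(1/2)^(t/t½) = 31.01 atoms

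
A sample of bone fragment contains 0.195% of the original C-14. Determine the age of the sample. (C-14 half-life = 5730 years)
Age = t½ × log₂(1/ratio) = 51580 years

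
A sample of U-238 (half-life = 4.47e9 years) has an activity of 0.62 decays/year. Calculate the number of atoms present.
N = A/λ = 3.998e9 atoms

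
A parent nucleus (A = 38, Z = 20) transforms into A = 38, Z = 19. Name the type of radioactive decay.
ΔA = 0, ΔZ = -1 ⇒ beta-plus decay (β⁺) or electron capture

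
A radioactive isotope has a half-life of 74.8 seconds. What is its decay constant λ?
λ = ln(2)/t½ = 0.009267 second⁻¹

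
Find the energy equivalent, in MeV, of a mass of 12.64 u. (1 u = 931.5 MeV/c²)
E = mc² = 11770 MeV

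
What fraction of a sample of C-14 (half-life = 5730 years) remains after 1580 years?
N/N₀ = (1/2)^(t/t½) = 0.826 = 82.6%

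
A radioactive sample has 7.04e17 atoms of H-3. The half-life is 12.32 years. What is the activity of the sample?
A = λN = 3.961e16 decays/year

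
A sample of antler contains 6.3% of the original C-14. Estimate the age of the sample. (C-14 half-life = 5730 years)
Age = t½ × log₂(1/ratio) = 22850 years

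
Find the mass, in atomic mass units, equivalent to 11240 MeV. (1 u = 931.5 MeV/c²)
m = E/c² = 12.07 u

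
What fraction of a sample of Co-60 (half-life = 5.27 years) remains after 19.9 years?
N/N₀ = (1/2)^(t/t½) = 0.07299 = 7.3%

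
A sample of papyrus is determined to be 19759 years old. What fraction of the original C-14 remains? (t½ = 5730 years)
N/N₀ = (1/2)^(t/t½) = 0.09161 = 9.16%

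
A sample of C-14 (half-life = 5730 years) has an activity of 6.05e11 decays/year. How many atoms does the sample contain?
N = A/λ = 5.001e15 atoms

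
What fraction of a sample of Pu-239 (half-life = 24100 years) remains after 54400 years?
N/N₀ = (1/2)^(t/t½) = 0.2092 = 20.9%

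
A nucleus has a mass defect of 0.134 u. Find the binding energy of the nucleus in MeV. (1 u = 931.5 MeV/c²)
B.E. = Δm × 931.5 = 124.8 MeV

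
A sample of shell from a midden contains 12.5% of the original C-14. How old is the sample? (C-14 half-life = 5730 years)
Age = t½ × log₂(1/ratio) = 17190 years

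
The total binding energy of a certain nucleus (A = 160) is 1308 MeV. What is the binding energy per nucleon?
B.E./A = 1308/160 = 8.175 MeV/nucleon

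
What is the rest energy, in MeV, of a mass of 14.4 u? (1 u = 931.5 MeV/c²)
E = mc² = 13410 MeV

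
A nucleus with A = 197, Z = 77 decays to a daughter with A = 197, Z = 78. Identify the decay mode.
ΔA = 0, ΔZ = +1 ⇒ beta-minus decay (β⁻)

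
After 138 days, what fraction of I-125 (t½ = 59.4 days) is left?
N/N₀ = (1/2)^(t/t½) = 0.1998 = 20%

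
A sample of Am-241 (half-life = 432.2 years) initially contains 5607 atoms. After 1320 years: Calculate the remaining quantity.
N = N₀(1/2)^(t/t½) = 675.1 atoms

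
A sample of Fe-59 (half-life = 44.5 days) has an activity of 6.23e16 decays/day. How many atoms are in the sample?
N = A/λ = 4e18 atoms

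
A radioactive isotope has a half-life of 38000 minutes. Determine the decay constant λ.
λ = ln(2)/t½ = 1.824e-5 minute⁻¹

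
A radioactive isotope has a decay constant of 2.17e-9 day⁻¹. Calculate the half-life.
t½ = ln(2)/λ = 3.194e8 days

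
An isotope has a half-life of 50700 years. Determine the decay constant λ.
λ = ln(2)/t½ = 1.367e-5 year⁻¹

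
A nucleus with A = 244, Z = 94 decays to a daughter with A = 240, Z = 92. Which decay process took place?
ΔA = -4, ΔZ = -2 ⇒ alpha decay (α)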